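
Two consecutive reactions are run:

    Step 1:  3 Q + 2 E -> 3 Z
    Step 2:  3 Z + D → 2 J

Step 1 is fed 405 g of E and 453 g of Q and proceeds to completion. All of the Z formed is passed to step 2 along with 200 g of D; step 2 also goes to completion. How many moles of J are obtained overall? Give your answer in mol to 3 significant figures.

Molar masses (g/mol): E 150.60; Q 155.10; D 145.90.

1.95 mol

Step 1:
n(E) = 405.0 / 150.60 = 2.689 mol
n(Q) = 453.0 / 155.10 = 2.921 mol
n/ν for E = 2.689/2 = 1.345
n/ν for Q = 2.921/3 = 0.9737
Smallest n/ν is Q → limiting reagent.
n(Z) produced = (3/3) × 2.921 = 2.921 mol
Step 2:
n(Z) available = 2.921 mol
n(D) = 200.0 / 145.90 = 1.371 mol
n/ν for Z = 2.921/3 = 0.9737
n/ν for D = 1.371/1 = 1.371
Smallest n/ν is Z → limiting reagent.
n(J) = (2/3) × 2.921 = 1.947 mol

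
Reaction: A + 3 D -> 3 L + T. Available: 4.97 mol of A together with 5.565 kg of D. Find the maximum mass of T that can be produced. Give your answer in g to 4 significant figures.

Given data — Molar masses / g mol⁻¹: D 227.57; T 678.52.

3372 g

n(A) = 4.970 mol
n(D) = 5.565×1000 / 227.57 = 24.45 mol
n/ν for A = 4.970/1 = 4.970
n/ν for D = 24.45/3 = 8.150
Smallest n/ν is A → limiting reagent.
n(T) = (1/1) × 4.970 = 4.970 mol
mass = 4.970 × 678.52 = 3372 g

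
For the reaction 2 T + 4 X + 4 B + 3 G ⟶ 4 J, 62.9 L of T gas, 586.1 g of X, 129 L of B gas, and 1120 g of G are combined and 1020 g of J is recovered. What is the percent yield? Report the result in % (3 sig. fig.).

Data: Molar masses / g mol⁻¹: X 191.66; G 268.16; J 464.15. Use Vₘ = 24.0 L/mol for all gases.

71.9 %

n(T) = 62.90 / 24.0 = 2.621 mol
n(X) = 586.1 / 191.66 = 3.058 mol
n(B) = 129.0 / 24.0 = 5.375 mol
n(G) = 1120 / 268.16 = 4.177 mol
n/ν for T = 2.621/2 = 1.311
n/ν for X = 3.058/4 = 0.7645
n/ν for B = 5.375/4 = 1.344
n/ν for G = 4.177/3 = 1.392
Smallest n/ν is X → limiting reagent.
theoretical n(J) = (4/4) × 3.058 = 3.058 mol → 1419 g
% yield = 1020 / 1419 × 100 = 71.88 %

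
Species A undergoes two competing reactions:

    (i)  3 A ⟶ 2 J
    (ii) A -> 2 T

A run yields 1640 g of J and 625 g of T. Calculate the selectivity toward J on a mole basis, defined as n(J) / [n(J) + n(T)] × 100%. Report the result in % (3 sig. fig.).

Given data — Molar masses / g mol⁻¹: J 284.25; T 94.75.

n(J) = 1640 / 284.25 = 5.770 mol
n(T) = 625 / 94.75 = 6.596 mol
selectivity = 5.770/(5.770+6.596) × 100 = 46.66 %

46.7 %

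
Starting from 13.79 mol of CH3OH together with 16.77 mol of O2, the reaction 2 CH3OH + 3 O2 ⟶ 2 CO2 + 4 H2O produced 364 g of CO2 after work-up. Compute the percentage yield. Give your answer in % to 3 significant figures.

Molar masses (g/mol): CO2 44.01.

n(CH3OH) = 13.79 mol
n(O2) = 16.77 mol
n/ν → CH3OH: 6.895, O2: 5.590; O2 is limiting.
theoretical n(CO2) = (2/3) × 16.77 = 11.18 mol → 492.0 g
% yield = 364 / 492.0 × 100 = 73.98 %

74.0 %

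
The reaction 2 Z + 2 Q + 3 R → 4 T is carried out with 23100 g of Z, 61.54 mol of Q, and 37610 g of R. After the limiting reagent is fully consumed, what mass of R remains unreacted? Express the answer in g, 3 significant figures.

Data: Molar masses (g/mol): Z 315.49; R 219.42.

n(Z) = 23100 / 315.49 = 73.22 mol
n(Q) = 61.54 mol
n(R) = 37610 / 219.42 = 171.4 mol
n/ν for Z = 73.22/2 = 36.61
n/ν for Q = 61.54/2 = 30.77
n/ν for R = 171.4/3 = 57.13
Smallest n/ν is Q → limiting reagent.
R consumed = (3/2) × 61.54 = 92.31 mol
R remaining = 171.4 − 92.31 = 79.09 mol
mass = 79.09 × 219.42 = 17350 g

17400 g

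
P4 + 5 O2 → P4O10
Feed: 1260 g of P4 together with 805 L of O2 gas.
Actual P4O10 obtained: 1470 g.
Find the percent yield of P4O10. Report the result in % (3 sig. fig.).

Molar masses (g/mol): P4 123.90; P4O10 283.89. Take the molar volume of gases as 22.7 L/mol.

n(P4) = 1260 / 123.90 = 10.17 mol
n(O2) = 805.0 / 22.7 = 35.46 mol
n/ν for P4 = 10.17/1 = 10.17
n/ν for O2 = 35.46/5 = 7.092
Smallest n/ν is O2 → limiting reagent.
theoretical n(P4O10) = (1/5) × 35.46 = 7.092 mol → 2013 g
% yield = 1470 / 2013 × 100 = 73.03 %

73.0 %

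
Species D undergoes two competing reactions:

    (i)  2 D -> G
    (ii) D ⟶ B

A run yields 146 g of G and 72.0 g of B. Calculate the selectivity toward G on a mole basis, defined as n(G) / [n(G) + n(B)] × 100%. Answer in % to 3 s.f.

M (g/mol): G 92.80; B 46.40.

n(G) = 146 / 92.80 = 1.573 mol
n(B) = 72.0 / 46.40 = 1.552 mol
selectivity = 1.573/(1.573+1.552) × 100 = 50.34 %

50.3 %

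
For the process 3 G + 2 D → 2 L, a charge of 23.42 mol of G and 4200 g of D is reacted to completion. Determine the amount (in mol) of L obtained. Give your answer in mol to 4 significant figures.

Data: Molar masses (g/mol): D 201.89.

n(G) = 23.42 mol
n(D) = 4200 / 201.89 = 20.80 mol
n/ν → G: 7.807, D: 10.40; G is limiting.
n(L) = (2/3) × 23.42 = 15.61 mol

15.61 mol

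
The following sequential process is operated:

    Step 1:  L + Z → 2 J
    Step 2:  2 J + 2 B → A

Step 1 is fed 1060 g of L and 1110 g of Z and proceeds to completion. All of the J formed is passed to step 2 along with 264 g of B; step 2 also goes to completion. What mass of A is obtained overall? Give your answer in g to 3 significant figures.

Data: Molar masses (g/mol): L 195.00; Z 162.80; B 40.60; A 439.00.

1430 g

Step 1:
n(L) = 1060 / 195.00 = 5.436 mol
n(Z) = 1110 / 162.80 = 6.818 mol
n/ν for L = 5.436/1 = 5.436
n/ν for Z = 6.818/1 = 6.818
Smallest n/ν is L → limiting reagent.
n(J) produced = (2/1) × 5.436 = 10.87 mol
Step 2:
n(J) available = 10.87 mol
n(B) = 264.0 / 40.60 = 6.502 mol
n/ν for J = 10.87/2 = 5.435
n/ν for B = 6.502/2 = 3.251
Smallest n/ν is B → limiting reagent.
n(A) = (1/2) × 6.502 = 3.251 mol
mass = 3.251 × 439.00 = 1427 g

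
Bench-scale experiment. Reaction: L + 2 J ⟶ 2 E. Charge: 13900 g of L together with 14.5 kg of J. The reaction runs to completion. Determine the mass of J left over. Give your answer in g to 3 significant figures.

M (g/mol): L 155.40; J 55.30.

n(L) = 13900 / 155.40 = 89.45 mol
n(J) = 14.50×1000 / 55.30 = 262.2 mol
n/ν → L: 89.45, J: 131.1; L is limiting.
J consumed = (2/1) × 89.45 = 178.9 mol
J remaining = 262.2 − 178.9 = 83.30 mol
mass = 83.30 × 55.30 = 4606 g

4610 g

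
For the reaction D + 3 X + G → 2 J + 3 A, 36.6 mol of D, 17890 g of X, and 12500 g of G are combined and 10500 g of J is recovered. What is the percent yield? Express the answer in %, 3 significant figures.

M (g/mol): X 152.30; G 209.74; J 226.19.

63.4 %

n(D) = 36.60 mol
n(X) = 17890 / 152.30 = 117.5 mol
n(G) = 12500 / 209.74 = 59.60 mol
n/ν for D = 36.60/1 = 36.60
n/ν for X = 117.5/3 = 39.17
n/ν for G = 59.60/1 = 59.60
Smallest n/ν is D → limiting reagent.
theoretical n(J) = (2/1) × 36.60 = 73.20 mol → 16560 g
% yield = 10500 / 16560 × 100 = 63.41 %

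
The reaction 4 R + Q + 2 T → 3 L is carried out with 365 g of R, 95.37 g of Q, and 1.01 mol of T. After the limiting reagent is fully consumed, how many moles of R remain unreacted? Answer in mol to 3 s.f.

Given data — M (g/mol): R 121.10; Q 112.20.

0.994 mol

n(R) = 365.0 / 121.10 = 3.014 mol
n(Q) = 95.37 / 112.20 = 0.8500 mol
n(T) = 1.010 mol
n/ν for R = 3.014/4 = 0.7535
n/ν for Q = 0.8500/1 = 0.8500
n/ν for T = 1.010/2 = 0.5050
Smallest n/ν is T → limiting reagent.
R consumed = (4/2) × 1.010 = 2.020 mol
R remaining = 3.014 − 2.020 = 0.9940 mol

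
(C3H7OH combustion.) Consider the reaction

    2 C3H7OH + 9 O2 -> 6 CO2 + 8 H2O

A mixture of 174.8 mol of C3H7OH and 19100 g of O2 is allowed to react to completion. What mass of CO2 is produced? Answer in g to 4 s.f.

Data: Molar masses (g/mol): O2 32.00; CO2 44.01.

n(C3H7OH) = 174.8 mol
n(O2) = 19100 / 32.00 = 596.9 mol
n/ν for C3H7OH = 174.8/2 = 87.40
n/ν for O2 = 596.9/9 = 66.32
Smallest n/ν is O2 → limiting reagent.
n(CO2) = (6/9) × 596.9 = 397.9 mol
mass = 397.9 × 44.01 = 17510 g

17510 g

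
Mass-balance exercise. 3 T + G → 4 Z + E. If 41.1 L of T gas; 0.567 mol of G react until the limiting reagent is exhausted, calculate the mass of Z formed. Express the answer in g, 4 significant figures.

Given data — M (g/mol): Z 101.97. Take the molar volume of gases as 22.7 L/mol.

n(T) = 41.10 / 22.7 = 1.811 mol
n(G) = 0.5670 mol
n/ν for T = 1.811/3 = 0.6037
n/ν for G = 0.5670/1 = 0.5670
Smallest n/ν is G → limiting reagent.
n(Z) = (4/1) × 0.5670 = 2.268 mol
mass = 2.268 × 101.97 = 231.3 g

231.3 g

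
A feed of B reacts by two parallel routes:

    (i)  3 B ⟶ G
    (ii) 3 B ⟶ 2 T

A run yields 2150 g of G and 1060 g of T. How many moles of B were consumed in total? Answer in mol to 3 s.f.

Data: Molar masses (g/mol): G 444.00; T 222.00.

21.7 mol

n(G) = 2150 / 444.00 = 4.842 mol
n(T) = 1060 / 222.00 = 4.775 mol
n(B) via (i) = (3/1)×4.842 = 14.53 mol
n(B) via (ii) = (3/2)×4.775 = 7.163 mol
total n(B) = 14.53 + 7.163 = 21.69 mol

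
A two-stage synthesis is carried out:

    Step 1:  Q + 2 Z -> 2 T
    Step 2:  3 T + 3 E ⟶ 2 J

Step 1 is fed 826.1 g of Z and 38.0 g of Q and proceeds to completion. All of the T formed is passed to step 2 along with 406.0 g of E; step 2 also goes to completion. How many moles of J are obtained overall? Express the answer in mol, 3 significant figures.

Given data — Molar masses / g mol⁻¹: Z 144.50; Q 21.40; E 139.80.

Step 1:
n(Z) = 826.1 / 144.50 = 5.717 mol
n(Q) = 38.00 / 21.40 = 1.776 mol
n/ν for Z = 5.717/2 = 2.859
n/ν for Q = 1.776/1 = 1.776
Smallest n/ν is Q → limiting reagent.
n(T) produced = (2/1) × 1.776 = 3.552 mol
Step 2:
n(T) available = 3.552 mol
n(E) = 406.0 / 139.80 = 2.904 mol
n/ν for T = 3.552/3 = 1.184
n/ν for E = 2.904/3 = 0.9680
Smallest n/ν is E → limiting reagent.
n(J) = (2/3) × 2.904 = 1.936 mol

1.94 mol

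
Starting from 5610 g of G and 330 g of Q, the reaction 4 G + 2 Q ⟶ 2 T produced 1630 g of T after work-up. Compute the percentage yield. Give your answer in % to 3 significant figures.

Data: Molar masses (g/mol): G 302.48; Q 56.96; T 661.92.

42.5 %

n(G) = 5610 / 302.48 = 18.55 mol
n(Q) = 330.0 / 56.96 = 5.794 mol
n/ν for G = 18.55/4 = 4.638
n/ν for Q = 5.794/2 = 2.897
Smallest n/ν is Q → limiting reagent.
theoretical n(T) = (2/2) × 5.794 = 5.794 mol → 3835 g
% yield = 1630 / 3835 × 100 = 42.50 %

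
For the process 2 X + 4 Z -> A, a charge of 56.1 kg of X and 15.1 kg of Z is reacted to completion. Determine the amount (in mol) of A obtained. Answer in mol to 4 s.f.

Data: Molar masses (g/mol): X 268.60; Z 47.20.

n(X) = 56.10×1000 / 268.60 = 208.9 mol
n(Z) = 15.10×1000 / 47.20 = 319.9 mol
n/ν for X = 208.9/2 = 104.5
n/ν for Z = 319.9/4 = 79.98
Smallest n/ν is Z → limiting reagent.
n(A) = (1/4) × 319.9 = 79.98 mol

79.98 mol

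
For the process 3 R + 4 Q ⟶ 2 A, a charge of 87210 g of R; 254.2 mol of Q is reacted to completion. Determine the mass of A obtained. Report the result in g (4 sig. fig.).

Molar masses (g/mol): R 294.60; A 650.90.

n(R) = 87210 / 294.60 = 296.0 mol
n(Q) = 254.2 mol
n/ν for R = 296.0/3 = 98.67
n/ν for Q = 254.2/4 = 63.55
Smallest n/ν is Q → limiting reagent.
n(A) = (2/4) × 254.2 = 127.1 mol
mass = 127.1 × 650.90 = 82730 g

82730 g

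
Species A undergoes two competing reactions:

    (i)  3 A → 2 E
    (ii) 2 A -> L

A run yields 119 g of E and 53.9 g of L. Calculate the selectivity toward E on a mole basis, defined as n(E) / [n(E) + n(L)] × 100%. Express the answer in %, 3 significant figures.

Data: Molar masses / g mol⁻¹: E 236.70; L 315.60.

74.6 %

n(E) = 119 / 236.70 = 0.5027 mol
n(L) = 53.9 / 315.60 = 0.1708 mol
selectivity = 0.5027/(0.5027+0.1708) × 100 = 74.64 %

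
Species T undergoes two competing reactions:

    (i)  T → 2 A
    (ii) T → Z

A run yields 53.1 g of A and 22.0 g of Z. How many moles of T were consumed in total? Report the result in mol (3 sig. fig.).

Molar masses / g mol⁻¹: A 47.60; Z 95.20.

0.789 mol

n(A) = 53.1 / 47.60 = 1.116 mol
n(Z) = 22.0 / 95.20 = 0.2311 mol
n(T) via (i) = (1/2)×1.116 = 0.5580 mol
n(T) via (ii) = (1/1)×0.2311 = 0.2311 mol
total n(T) = 0.5580 + 0.2311 = 0.7891 mol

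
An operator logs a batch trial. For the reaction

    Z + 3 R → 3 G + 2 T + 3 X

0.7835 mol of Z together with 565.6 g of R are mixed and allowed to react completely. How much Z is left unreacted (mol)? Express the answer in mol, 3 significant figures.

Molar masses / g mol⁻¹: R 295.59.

0.146 mol

n(Z) = 0.7835 mol
n(R) = 565.6 / 295.59 = 1.913 mol
n/ν for Z = 0.7835/1 = 0.7835
n/ν for R = 1.913/3 = 0.6377
Smallest n/ν is R → limiting reagent.
Z consumed = (1/3) × 1.913 = 0.6377 mol
Z remaining = 0.7835 − 0.6377 = 0.1458 mol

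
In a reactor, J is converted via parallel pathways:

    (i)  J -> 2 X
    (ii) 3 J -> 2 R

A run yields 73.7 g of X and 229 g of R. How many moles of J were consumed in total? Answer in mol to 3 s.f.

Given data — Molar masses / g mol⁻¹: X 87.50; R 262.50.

1.73 mol

n(X) = 73.7 / 87.50 = 0.8423 mol
n(R) = 229 / 262.50 = 0.8724 mol
n(J) via (i) = (1/2)×0.8423 = 0.4212 mol
n(J) via (ii) = (3/2)×0.8724 = 1.309 mol
total n(J) = 0.4212 + 1.309 = 1.730 mol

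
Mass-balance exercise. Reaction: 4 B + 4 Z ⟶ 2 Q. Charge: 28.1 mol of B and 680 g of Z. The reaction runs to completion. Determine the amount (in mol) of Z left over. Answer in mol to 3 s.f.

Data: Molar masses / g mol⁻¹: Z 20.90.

4.44 mol

n(B) = 28.10 mol
n(Z) = 680.0 / 20.90 = 32.54 mol
n/ν for B = 28.10/4 = 7.025
n/ν for Z = 32.54/4 = 8.135
Smallest n/ν is B → limiting reagent.
Z consumed = (4/4) × 28.10 = 28.10 mol
Z remaining = 32.54 − 28.10 = 4.440 mol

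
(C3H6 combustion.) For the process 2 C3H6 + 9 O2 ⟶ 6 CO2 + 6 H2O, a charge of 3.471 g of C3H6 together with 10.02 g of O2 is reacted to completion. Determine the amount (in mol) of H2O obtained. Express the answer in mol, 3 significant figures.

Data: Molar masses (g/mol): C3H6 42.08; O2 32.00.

0.209 mol

n(C3H6) = 3.471 / 42.08 = 0.08249 mol
n(O2) = 10.02 / 32.00 = 0.3131 mol
n/ν for C3H6 = 0.08249/2 = 0.04125
n/ν for O2 = 0.3131/9 = 0.03479
Smallest n/ν is O2 → limiting reagent.
n(H2O) = (6/9) × 0.3131 = 0.2087 mol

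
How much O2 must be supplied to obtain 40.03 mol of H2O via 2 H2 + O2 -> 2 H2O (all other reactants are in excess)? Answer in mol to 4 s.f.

20.02 mol

n(H2O) = 40.03 mol
n(O2) = (1/2) × 40.03 = 20.02 mol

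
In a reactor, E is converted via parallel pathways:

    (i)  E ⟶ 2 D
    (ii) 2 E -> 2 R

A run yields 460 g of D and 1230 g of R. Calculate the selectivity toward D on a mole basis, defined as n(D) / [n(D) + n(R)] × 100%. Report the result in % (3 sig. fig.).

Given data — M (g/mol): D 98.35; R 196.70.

n(D) = 460 / 98.35 = 4.677 mol
n(R) = 1230 / 196.70 = 6.253 mol
selectivity = 4.677/(4.677+6.253) × 100 = 42.79 %

42.8 %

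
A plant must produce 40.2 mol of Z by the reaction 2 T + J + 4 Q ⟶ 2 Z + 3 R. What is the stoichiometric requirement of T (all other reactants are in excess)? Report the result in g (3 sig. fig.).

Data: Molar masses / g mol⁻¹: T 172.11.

n(Z) = 40.20 mol
n(T) = (2/2) × 40.20 = 40.20 mol
mass = 40.20 × 172.11 = 6919 g

6920 g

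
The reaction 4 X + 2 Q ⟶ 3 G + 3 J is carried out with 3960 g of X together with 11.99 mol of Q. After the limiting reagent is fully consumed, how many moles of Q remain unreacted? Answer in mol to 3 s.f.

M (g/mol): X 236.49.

n(X) = 3960 / 236.49 = 16.74 mol
n(Q) = 11.99 mol
n/ν for X = 16.74/4 = 4.185
n/ν for Q = 11.99/2 = 5.995
Smallest n/ν is X → limiting reagent.
Q consumed = (2/4) × 16.74 = 8.370 mol
Q remaining = 11.99 − 8.370 = 3.620 mol

3.62 mol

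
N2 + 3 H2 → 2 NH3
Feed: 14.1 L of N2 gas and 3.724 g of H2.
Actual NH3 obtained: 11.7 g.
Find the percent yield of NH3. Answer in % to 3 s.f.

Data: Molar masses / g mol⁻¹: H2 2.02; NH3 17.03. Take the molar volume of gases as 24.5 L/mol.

59.7 %

n(N2) = 14.10 / 24.5 = 0.5755 mol
n(H2) = 3.724 / 2.02 = 1.844 mol
n/ν → N2: 0.5755, H2: 0.6147; N2 is limiting.
theoretical n(NH3) = (2/1) × 0.5755 = 1.151 mol → 19.60 g
% yield = 11.7 / 19.60 × 100 = 59.69 %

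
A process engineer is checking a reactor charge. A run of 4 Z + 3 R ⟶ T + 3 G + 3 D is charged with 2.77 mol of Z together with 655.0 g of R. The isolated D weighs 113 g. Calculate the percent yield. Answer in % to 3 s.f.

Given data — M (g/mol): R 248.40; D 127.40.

42.7 %

n(Z) = 2.770 mol
n(R) = 655.0 / 248.40 = 2.637 mol
n/ν for Z = 2.770/4 = 0.6925
n/ν for R = 2.637/3 = 0.8790
Smallest n/ν is Z → limiting reagent.
theoretical n(D) = (3/4) × 2.770 = 2.078 mol → 264.7 g
% yield = 113 / 264.7 × 100 = 42.69 %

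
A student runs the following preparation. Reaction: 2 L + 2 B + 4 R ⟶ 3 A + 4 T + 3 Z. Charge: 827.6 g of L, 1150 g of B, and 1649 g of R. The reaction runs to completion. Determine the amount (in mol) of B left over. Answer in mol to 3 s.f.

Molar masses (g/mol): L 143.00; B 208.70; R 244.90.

n(L) = 827.6 / 143.00 = 5.787 mol
n(B) = 1150 / 208.70 = 5.510 mol
n(R) = 1649 / 244.90 = 6.733 mol
n/ν → L: 2.894, B: 2.755, R: 1.683; R is limiting.
B consumed = (2/4) × 6.733 = 3.367 mol
B remaining = 5.510 − 3.367 = 2.143 mol

2.14 mol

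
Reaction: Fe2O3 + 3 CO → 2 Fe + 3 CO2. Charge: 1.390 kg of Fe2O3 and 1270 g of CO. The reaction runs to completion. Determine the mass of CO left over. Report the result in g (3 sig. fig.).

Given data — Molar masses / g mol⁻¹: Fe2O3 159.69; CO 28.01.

539 g

n(Fe2O3) = 1.390×1000 / 159.69 = 8.704 mol
n(CO) = 1270 / 28.01 = 45.34 mol
n/ν → Fe2O3: 8.704, CO: 15.11; Fe2O3 is limiting.
CO consumed = (3/1) × 8.704 = 26.11 mol
CO remaining = 45.34 − 26.11 = 19.23 mol
mass = 19.23 × 28.01 = 538.6 g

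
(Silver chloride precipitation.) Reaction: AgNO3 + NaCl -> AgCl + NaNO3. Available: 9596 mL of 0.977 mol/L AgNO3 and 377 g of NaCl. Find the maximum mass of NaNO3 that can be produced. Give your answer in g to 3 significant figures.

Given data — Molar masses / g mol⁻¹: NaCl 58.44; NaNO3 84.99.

n(AgNO3) = 0.977 × 9596/1000 = 9.375 mol
n(NaCl) = 377.0 / 58.44 = 6.451 mol
n/ν → AgNO3: 9.375, NaCl: 6.451; NaCl is limiting.
n(NaNO3) = (1/1) × 6.451 = 6.451 mol
mass = 6.451 × 84.99 = 548.3 g

548 g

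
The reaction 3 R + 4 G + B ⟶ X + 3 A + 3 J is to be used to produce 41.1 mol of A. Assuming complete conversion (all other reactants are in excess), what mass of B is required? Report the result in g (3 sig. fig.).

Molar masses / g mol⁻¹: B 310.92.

4260 g

n(A) = 41.10 mol
n(B) = (1/3) × 41.10 = 13.70 mol
mass = 13.70 × 310.92 = 4260 g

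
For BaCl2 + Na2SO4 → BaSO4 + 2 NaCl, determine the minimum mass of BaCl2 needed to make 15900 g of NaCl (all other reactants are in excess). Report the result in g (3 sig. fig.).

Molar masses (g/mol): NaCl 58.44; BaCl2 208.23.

n(NaCl) = 15900 / 58.44 = 272.1 mol
n(BaCl2) = (1/2) × 272.1 = 136.1 mol
mass = 136.1 × 208.23 = 28340 g

28300 g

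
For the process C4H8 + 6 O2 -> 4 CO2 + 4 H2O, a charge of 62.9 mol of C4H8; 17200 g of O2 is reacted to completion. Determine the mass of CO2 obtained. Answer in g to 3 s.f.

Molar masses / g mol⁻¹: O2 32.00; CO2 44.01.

n(C4H8) = 62.90 mol
n(O2) = 17200 / 32.00 = 537.5 mol
n/ν for C4H8 = 62.90/1 = 62.90
n/ν for O2 = 537.5/6 = 89.58
Smallest n/ν is C4H8 → limiting reagent.
n(CO2) = (4/1) × 62.90 = 251.6 mol
mass = 251.6 × 44.01 = 11070 g

11100 g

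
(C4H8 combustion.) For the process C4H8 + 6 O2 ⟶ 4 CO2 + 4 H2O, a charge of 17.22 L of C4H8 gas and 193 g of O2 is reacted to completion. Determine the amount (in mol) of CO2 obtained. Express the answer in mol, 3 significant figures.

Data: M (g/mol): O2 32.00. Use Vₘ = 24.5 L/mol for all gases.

2.81 mol

n(C4H8) = 17.22 / 24.5 = 0.7029 mol
n(O2) = 193.0 / 32.00 = 6.031 mol
n/ν → C4H8: 0.7029, O2: 1.005; C4H8 is limiting.
n(CO2) = (4/1) × 0.7029 = 2.812 mol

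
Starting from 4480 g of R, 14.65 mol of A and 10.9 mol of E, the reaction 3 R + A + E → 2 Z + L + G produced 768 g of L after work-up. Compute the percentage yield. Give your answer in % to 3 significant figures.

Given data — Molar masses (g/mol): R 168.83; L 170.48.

n(R) = 4480 / 168.83 = 26.54 mol
n(A) = 14.65 mol
n(E) = 10.90 mol
n/ν → R: 8.847, A: 14.65, E: 10.90; R is limiting.
theoretical n(L) = (1/3) × 26.54 = 8.847 mol → 1508 g
% yield = 768 / 1508 × 100 = 50.93 %

50.9 %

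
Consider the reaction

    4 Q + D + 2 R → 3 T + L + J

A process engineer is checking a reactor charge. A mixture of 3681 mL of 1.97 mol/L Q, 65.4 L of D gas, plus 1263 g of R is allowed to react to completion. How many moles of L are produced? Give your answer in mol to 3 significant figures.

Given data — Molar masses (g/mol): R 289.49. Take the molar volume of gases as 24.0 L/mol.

n(Q) = 1.97 × 3681/1000 = 7.252 mol
n(D) = 65.40 / 24.0 = 2.725 mol
n(R) = 1263 / 289.49 = 4.363 mol
n/ν → Q: 1.813, D: 2.725, R: 2.182; Q is limiting.
n(L) = (1/4) × 7.252 = 1.813 mol

1.81 mol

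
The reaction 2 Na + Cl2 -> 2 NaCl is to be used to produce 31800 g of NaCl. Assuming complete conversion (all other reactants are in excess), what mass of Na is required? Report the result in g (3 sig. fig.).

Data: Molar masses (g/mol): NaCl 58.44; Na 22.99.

n(NaCl) = 31800 / 58.44 = 544.1 mol
n(Na) = (2/2) × 544.1 = 544.1 mol
mass = 544.1 × 22.99 = 12510 g

12500 g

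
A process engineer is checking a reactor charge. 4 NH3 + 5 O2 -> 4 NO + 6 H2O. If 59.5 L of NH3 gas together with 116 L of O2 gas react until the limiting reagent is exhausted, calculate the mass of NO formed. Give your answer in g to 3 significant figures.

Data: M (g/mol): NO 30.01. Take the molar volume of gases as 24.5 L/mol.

72.9 g

n(NH3) = 59.50 / 24.5 = 2.429 mol
n(O2) = 116.0 / 24.5 = 4.735 mol
n/ν for NH3 = 2.429/4 = 0.6073
n/ν for O2 = 4.735/5 = 0.9470
Smallest n/ν is NH3 → limiting reagent.
n(NO) = (4/4) × 2.429 = 2.429 mol
mass = 2.429 × 30.01 = 72.89 g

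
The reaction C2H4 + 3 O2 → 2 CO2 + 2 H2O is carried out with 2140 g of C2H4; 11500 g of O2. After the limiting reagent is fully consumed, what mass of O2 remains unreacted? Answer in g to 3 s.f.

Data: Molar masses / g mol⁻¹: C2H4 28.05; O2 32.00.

n(C2H4) = 2140 / 28.05 = 76.29 mol
n(O2) = 11500 / 32.00 = 359.4 mol
n/ν for C2H4 = 76.29/1 = 76.29
n/ν for O2 = 359.4/3 = 119.8
Smallest n/ν is C2H4 → limiting reagent.
O2 consumed = (3/1) × 76.29 = 228.9 mol
O2 remaining = 359.4 − 228.9 = 130.5 mol
mass = 130.5 × 32.00 = 4176 g

4180 g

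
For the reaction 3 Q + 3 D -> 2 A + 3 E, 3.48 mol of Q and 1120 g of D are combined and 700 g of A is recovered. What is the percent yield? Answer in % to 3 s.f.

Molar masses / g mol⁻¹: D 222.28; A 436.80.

69.1 %

n(Q) = 3.480 mol
n(D) = 1120 / 222.28 = 5.039 mol
n/ν → Q: 1.160, D: 1.680; Q is limiting.
theoretical n(A) = (2/3) × 3.480 = 2.320 mol → 1013 g
% yield = 700 / 1013 × 100 = 69.10 %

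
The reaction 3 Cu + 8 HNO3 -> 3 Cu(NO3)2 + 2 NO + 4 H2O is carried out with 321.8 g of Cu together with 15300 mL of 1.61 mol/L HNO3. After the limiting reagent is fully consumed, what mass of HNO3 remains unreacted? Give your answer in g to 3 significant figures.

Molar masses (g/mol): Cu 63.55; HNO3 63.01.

n(Cu) = 321.8 / 63.55 = 5.064 mol
n(HNO3) = 1.61 × 15300/1000 = 24.63 mol
n/ν for Cu = 5.064/3 = 1.688
n/ν for HNO3 = 24.63/8 = 3.079
Smallest n/ν is Cu → limiting reagent.
HNO3 consumed = (8/3) × 5.064 = 13.50 mol
HNO3 remaining = 24.63 − 13.50 = 11.13 mol
mass = 11.13 × 63.01 = 701.3 g

701 g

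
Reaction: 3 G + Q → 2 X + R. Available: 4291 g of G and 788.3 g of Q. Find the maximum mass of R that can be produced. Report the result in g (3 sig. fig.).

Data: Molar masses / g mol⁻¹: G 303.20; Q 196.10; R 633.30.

2550 g

n(G) = 4291 / 303.20 = 14.15 mol
n(Q) = 788.3 / 196.10 = 4.020 mol
n/ν for G = 14.15/3 = 4.717
n/ν for Q = 4.020/1 = 4.020
Smallest n/ν is Q → limiting reagent.
n(R) = (1/1) × 4.020 = 4.020 mol
mass = 4.020 × 633.30 = 2546 g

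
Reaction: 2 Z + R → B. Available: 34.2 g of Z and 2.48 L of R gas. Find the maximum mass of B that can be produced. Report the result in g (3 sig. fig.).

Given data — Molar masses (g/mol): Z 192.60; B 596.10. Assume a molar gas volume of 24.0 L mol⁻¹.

52.9 g

n(Z) = 34.20 / 192.60 = 0.1776 mol
n(R) = 2.480 / 24.0 = 0.1033 mol
n/ν → Z: 0.08880, R: 0.1033; Z is limiting.
n(B) = (1/2) × 0.1776 = 0.08880 mol
mass = 0.08880 × 596.10 = 52.93 g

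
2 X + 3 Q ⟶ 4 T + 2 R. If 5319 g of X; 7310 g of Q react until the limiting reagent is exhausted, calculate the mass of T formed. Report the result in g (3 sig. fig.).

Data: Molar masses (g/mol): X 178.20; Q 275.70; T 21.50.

760 g

n(X) = 5319 / 178.20 = 29.85 mol
n(Q) = 7310 / 275.70 = 26.51 mol
n/ν for X = 29.85/2 = 14.93
n/ν for Q = 26.51/3 = 8.837
Smallest n/ν is Q → limiting reagent.
n(T) = (4/3) × 26.51 = 35.35 mol
mass = 35.35 × 21.50 = 760.0 g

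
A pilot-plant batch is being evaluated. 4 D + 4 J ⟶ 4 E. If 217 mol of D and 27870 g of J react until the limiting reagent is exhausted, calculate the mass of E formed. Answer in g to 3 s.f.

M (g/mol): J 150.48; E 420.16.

n(D) = 217.0 mol
n(J) = 27870 / 150.48 = 185.2 mol
n/ν → D: 54.25, J: 46.30; J is limiting.
n(E) = (4/4) × 185.2 = 185.2 mol
mass = 185.2 × 420.16 = 77810 g

77800 g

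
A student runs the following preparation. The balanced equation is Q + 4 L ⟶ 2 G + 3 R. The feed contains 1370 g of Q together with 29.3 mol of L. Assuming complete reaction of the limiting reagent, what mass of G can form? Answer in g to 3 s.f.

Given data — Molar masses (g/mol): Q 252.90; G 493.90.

n(Q) = 1370 / 252.90 = 5.417 mol
n(L) = 29.30 mol
n/ν for Q = 5.417/1 = 5.417
n/ν for L = 29.30/4 = 7.325
Smallest n/ν is Q → limiting reagent.
n(G) = (2/1) × 5.417 = 10.83 mol
mass = 10.83 × 493.90 = 5349 g

5350 g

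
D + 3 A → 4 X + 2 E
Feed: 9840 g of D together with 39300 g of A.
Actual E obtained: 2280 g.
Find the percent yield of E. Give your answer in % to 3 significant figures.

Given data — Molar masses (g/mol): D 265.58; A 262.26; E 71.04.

n(D) = 9840 / 265.58 = 37.05 mol
n(A) = 39300 / 262.26 = 149.9 mol
n/ν → D: 37.05, A: 49.97; D is limiting.
theoretical n(E) = (2/1) × 37.05 = 74.10 mol → 5264 g
% yield = 2280 / 5264 × 100 = 43.31 %

43.3 %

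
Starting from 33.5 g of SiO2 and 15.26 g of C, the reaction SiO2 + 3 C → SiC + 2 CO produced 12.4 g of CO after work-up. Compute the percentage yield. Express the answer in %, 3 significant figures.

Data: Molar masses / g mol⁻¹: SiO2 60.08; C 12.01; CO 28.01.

n(SiO2) = 33.50 / 60.08 = 0.5576 mol
n(C) = 15.26 / 12.01 = 1.271 mol
n/ν for SiO2 = 0.5576/1 = 0.5576
n/ν for C = 1.271/3 = 0.4237
Smallest n/ν is C → limiting reagent.
theoretical n(CO) = (2/3) × 1.271 = 0.8473 mol → 23.73 g
% yield = 12.4 / 23.73 × 100 = 52.25 %

52.3 %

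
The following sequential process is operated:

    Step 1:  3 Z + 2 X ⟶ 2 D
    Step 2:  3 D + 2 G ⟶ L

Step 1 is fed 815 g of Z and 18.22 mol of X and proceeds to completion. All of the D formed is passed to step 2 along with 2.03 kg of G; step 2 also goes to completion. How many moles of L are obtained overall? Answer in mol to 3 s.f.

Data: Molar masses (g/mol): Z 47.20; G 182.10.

Step 1:
n(Z) = 815.0 / 47.20 = 17.27 mol
n(X) = 18.22 mol
n/ν for Z = 17.27/3 = 5.757
n/ν for X = 18.22/2 = 9.110
Smallest n/ν is Z → limiting reagent.
n(D) produced = (2/3) × 17.27 = 11.51 mol
Step 2:
n(D) available = 11.51 mol
n(G) = 2.030×1000 / 182.10 = 11.15 mol
n/ν for D = 11.51/3 = 3.837
n/ν for G = 11.15/2 = 5.575
Smallest n/ν is D → limiting reagent.
n(L) = (1/3) × 11.51 = 3.837 mol

3.84 mol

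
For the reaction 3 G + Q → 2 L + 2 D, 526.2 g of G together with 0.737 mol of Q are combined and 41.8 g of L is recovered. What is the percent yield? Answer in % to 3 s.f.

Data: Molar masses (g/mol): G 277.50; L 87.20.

n(G) = 526.2 / 277.50 = 1.896 mol
n(Q) = 0.7370 mol
n/ν for G = 1.896/3 = 0.6320
n/ν for Q = 0.7370/1 = 0.7370
Smallest n/ν is G → limiting reagent.
theoretical n(L) = (2/3) × 1.896 = 1.264 mol → 110.2 g
% yield = 41.8 / 110.2 × 100 = 37.93 %

37.9 %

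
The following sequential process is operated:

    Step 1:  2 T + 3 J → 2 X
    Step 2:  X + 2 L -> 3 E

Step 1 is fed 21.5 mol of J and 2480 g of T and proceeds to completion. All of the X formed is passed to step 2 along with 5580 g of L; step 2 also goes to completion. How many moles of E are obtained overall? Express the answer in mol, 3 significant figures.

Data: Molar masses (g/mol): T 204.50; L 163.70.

Step 1:
n(J) = 21.50 mol
n(T) = 2480 / 204.50 = 12.13 mol
n/ν for J = 21.50/3 = 7.167
n/ν for T = 12.13/2 = 6.065
Smallest n/ν is T → limiting reagent.
n(X) produced = (2/2) × 12.13 = 12.13 mol
Step 2:
n(X) available = 12.13 mol
n(L) = 5580 / 163.70 = 34.09 mol
n/ν for X = 12.13/1 = 12.13
n/ν for L = 34.09/2 = 17.05
Smallest n/ν is X → limiting reagent.
n(E) = (3/1) × 12.13 = 36.39 mol

36.4 mol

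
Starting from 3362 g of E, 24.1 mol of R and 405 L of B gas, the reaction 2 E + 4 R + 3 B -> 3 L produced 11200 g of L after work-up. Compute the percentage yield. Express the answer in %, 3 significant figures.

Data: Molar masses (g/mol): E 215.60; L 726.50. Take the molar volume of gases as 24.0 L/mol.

n(E) = 3362 / 215.60 = 15.59 mol
n(R) = 24.10 mol
n(B) = 405.0 / 24.0 = 16.88 mol
n/ν for E = 15.59/2 = 7.795
n/ν for R = 24.10/4 = 6.025
n/ν for B = 16.88/3 = 5.627
Smallest n/ν is B → limiting reagent.
theoretical n(L) = (3/3) × 16.88 = 16.88 mol → 12260 g
% yield = 11200 / 12260 × 100 = 91.35 %

91.4 %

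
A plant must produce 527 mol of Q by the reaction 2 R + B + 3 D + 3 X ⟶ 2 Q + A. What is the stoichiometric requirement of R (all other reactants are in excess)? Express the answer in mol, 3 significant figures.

n(Q) = 527.0 mol
n(R) = (2/2) × 527.0 = 527.0 mol

527 mol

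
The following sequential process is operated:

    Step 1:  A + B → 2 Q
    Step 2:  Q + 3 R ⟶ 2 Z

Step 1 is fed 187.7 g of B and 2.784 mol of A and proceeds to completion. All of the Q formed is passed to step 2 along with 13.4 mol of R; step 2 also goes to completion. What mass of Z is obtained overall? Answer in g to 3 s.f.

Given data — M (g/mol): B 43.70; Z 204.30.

1830 g

Step 1:
n(B) = 187.7 / 43.70 = 4.295 mol
n(A) = 2.784 mol
n/ν → B: 4.295, A: 2.784; A is limiting.
n(Q) produced = (2/1) × 2.784 = 5.568 mol
Step 2:
n(Q) available = 5.568 mol
n(R) = 13.40 mol
n/ν → Q: 5.568, R: 4.467; R is limiting.
n(Z) = (2/3) × 13.40 = 8.933 mol
mass = 8.933 × 204.30 = 1825 g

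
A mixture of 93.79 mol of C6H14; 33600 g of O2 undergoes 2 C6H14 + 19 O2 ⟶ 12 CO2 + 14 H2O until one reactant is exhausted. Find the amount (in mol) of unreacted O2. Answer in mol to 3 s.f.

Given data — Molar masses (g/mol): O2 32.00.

159 mol

n(C6H14) = 93.79 mol
n(O2) = 33600 / 32.00 = 1050 mol
n/ν for C6H14 = 93.79/2 = 46.90
n/ν for O2 = 1050/19 = 55.26
Smallest n/ν is C6H14 → limiting reagent.
O2 consumed = (19/2) × 93.79 = 891.0 mol
O2 remaining = 1050 − 891.0 = 159.0 mol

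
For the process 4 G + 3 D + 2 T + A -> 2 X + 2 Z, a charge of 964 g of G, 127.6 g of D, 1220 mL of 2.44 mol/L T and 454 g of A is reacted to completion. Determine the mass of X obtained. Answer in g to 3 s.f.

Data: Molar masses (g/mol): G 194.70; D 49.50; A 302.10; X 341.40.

587 g

n(G) = 964.0 / 194.70 = 4.951 mol
n(D) = 127.6 / 49.50 = 2.578 mol
n(T) = 2.44 × 1220/1000 = 2.977 mol
n(A) = 454.0 / 302.10 = 1.503 mol
n/ν for G = 4.951/4 = 1.238
n/ν for D = 2.578/3 = 0.8593
n/ν for T = 2.977/2 = 1.489
n/ν for A = 1.503/1 = 1.503
Smallest n/ν is D → limiting reagent.
n(X) = (2/3) × 2.578 = 1.719 mol
mass = 1.719 × 341.40 = 586.9 g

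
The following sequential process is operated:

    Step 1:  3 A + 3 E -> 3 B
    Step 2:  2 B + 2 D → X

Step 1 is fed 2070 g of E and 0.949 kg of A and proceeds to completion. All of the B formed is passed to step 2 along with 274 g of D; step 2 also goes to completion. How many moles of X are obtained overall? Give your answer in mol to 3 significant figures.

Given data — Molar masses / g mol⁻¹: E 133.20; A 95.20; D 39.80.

3.44 mol

Step 1:
n(E) = 2070 / 133.20 = 15.54 mol
n(A) = 0.9490×1000 / 95.20 = 9.968 mol
n/ν → E: 5.180, A: 3.323; A is limiting.
n(B) produced = (3/3) × 9.968 = 9.968 mol
Step 2:
n(B) available = 9.968 mol
n(D) = 274.0 / 39.80 = 6.884 mol
n/ν → B: 4.984, D: 3.442; D is limiting.
n(X) = (1/2) × 6.884 = 3.442 mol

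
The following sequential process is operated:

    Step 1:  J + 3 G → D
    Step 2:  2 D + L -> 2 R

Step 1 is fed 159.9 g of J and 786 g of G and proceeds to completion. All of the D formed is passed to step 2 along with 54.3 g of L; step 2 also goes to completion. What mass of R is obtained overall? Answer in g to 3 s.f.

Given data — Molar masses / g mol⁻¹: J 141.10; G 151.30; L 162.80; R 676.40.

451 g

Step 1:
n(J) = 159.9 / 141.10 = 1.133 mol
n(G) = 786.0 / 151.30 = 5.195 mol
n/ν for J = 1.133/1 = 1.133
n/ν for G = 5.195/3 = 1.732
Smallest n/ν is J → limiting reagent.
n(D) produced = (1/1) × 1.133 = 1.133 mol
Step 2:
n(D) available = 1.133 mol
n(L) = 54.30 / 162.80 = 0.3335 mol
n/ν for D = 1.133/2 = 0.5665
n/ν for L = 0.3335/1 = 0.3335
Smallest n/ν is L → limiting reagent.
n(R) = (2/1) × 0.3335 = 0.6670 mol
mass = 0.6670 × 676.40 = 451.2 g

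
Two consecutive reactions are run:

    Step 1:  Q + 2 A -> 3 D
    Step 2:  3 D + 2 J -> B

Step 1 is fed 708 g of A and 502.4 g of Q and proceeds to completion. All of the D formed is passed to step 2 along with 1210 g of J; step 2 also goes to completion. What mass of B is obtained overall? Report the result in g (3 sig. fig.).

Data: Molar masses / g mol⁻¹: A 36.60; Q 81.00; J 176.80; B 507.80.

1740 g

Step 1:
n(A) = 708.0 / 36.60 = 19.34 mol
n(Q) = 502.4 / 81.00 = 6.202 mol
n/ν → A: 9.670, Q: 6.202; Q is limiting.
n(D) produced = (3/1) × 6.202 = 18.61 mol
Step 2:
n(D) available = 18.61 mol
n(J) = 1210 / 176.80 = 6.844 mol
n/ν → D: 6.203, J: 3.422; J is limiting.
n(B) = (1/2) × 6.844 = 3.422 mol
mass = 3.422 × 507.80 = 1738 g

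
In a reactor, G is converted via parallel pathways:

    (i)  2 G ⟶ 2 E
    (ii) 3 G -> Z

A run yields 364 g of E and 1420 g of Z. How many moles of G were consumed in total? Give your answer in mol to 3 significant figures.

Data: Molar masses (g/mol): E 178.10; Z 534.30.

n(E) = 364 / 178.10 = 2.044 mol
n(Z) = 1420 / 534.30 = 2.658 mol
n(G) via (i) = (2/2)×2.044 = 2.044 mol
n(G) via (ii) = (3/1)×2.658 = 7.974 mol
total n(G) = 2.044 + 7.974 = 10.02 mol

10.0 mol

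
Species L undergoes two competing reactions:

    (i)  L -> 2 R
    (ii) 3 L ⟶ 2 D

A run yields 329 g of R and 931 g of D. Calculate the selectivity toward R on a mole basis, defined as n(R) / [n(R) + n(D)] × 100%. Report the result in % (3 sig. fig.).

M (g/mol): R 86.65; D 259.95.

n(R) = 329 / 86.65 = 3.797 mol
n(D) = 931 / 259.95 = 3.581 mol
selectivity = 3.797/(3.797+3.581) × 100 = 51.46 %

51.5 %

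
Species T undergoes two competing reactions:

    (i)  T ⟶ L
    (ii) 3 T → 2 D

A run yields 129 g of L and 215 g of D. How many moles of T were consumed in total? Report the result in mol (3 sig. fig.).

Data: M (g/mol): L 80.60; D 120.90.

4.27 mol

n(L) = 129 / 80.60 = 1.600 mol
n(D) = 215 / 120.90 = 1.778 mol
n(T) via (i) = (1/1)×1.600 = 1.600 mol
n(T) via (ii) = (3/2)×1.778 = 2.667 mol
total n(T) = 1.600 + 2.667 = 4.267 mol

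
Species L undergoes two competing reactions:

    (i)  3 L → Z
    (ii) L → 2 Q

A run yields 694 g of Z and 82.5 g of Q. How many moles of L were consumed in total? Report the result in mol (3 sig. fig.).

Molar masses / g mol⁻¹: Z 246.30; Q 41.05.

9.46 mol

n(Z) = 694 / 246.30 = 2.818 mol
n(Q) = 82.5 / 41.05 = 2.010 mol
n(L) via (i) = (3/1)×2.818 = 8.454 mol
n(L) via (ii) = (1/2)×2.010 = 1.005 mol
total n(L) = 8.454 + 1.005 = 9.459 mol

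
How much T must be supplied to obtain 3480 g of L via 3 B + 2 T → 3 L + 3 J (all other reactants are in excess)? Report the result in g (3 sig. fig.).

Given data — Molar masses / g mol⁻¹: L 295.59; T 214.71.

n(L) = 3480 / 295.59 = 11.77 mol
n(T) = (2/3) × 11.77 = 7.847 mol
mass = 7.847 × 214.71 = 1685 g

1690 g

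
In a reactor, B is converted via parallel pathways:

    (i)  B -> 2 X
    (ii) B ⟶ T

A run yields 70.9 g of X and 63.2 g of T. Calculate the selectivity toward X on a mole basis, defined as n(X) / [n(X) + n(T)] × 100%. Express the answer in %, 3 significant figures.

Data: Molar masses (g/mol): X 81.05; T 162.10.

69.2 %

n(X) = 70.9 / 81.05 = 0.8748 mol
n(T) = 63.2 / 162.10 = 0.3899 mol
selectivity = 0.8748/(0.8748+0.3899) × 100 = 69.17 %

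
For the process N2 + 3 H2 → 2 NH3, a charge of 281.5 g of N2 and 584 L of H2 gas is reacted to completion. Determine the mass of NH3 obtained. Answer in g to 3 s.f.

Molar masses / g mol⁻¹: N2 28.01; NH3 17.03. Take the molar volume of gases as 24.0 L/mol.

n(N2) = 281.5 / 28.01 = 10.05 mol
n(H2) = 584.0 / 24.0 = 24.33 mol
n/ν for N2 = 10.05/1 = 10.05
n/ν for H2 = 24.33/3 = 8.110
Smallest n/ν is H2 → limiting reagent.
n(NH3) = (2/3) × 24.33 = 16.22 mol
mass = 16.22 × 17.03 = 276.2 g

276 g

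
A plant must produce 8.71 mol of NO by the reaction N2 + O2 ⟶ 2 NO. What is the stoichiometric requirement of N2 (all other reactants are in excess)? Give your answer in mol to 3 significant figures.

n(NO) = 8.710 mol
n(N2) = (1/2) × 8.710 = 4.355 mol

4.36 mol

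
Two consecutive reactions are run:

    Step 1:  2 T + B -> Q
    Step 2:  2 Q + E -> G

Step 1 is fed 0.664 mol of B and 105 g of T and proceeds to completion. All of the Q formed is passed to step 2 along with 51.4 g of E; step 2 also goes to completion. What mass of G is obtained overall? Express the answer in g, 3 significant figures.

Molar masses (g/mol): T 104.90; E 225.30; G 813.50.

186 g

Step 1:
n(B) = 0.6640 mol
n(T) = 105.0 / 104.90 = 1.001 mol
n/ν for B = 0.6640/1 = 0.6640
n/ν for T = 1.001/2 = 0.5005
Smallest n/ν is T → limiting reagent.
n(Q) produced = (1/2) × 1.001 = 0.5005 mol
Step 2:
n(Q) available = 0.5005 mol
n(E) = 51.40 / 225.30 = 0.2281 mol
n/ν for Q = 0.5005/2 = 0.2503
n/ν for E = 0.2281/1 = 0.2281
Smallest n/ν is E → limiting reagent.
n(G) = (1/1) × 0.2281 = 0.2281 mol
mass = 0.2281 × 813.50 = 185.6 g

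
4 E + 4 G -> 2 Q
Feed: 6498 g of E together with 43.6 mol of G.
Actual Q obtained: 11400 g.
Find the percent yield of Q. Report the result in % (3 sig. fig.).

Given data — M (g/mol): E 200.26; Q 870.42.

80.7 %

n(E) = 6498 / 200.26 = 32.45 mol
n(G) = 43.60 mol
n/ν for E = 32.45/4 = 8.113
n/ν for G = 43.60/4 = 10.90
Smallest n/ν is E → limiting reagent.
theoretical n(Q) = (2/4) × 32.45 = 16.23 mol → 14130 g
% yield = 11400 / 14130 × 100 = 80.68 %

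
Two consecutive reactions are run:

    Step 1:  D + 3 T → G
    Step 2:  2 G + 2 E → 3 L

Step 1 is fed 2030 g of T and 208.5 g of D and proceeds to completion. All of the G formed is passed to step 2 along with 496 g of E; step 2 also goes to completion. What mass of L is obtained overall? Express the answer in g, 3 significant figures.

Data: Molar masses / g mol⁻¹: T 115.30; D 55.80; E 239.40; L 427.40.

1330 g

Step 1:
n(T) = 2030 / 115.30 = 17.61 mol
n(D) = 208.5 / 55.80 = 3.737 mol
n/ν for T = 17.61/3 = 5.870
n/ν for D = 3.737/1 = 3.737
Smallest n/ν is D → limiting reagent.
n(G) produced = (1/1) × 3.737 = 3.737 mol
Step 2:
n(G) available = 3.737 mol
n(E) = 496.0 / 239.40 = 2.072 mol
n/ν for G = 3.737/2 = 1.869
n/ν for E = 2.072/2 = 1.036
Smallest n/ν is E → limiting reagent.
n(L) = (3/2) × 2.072 = 3.108 mol
mass = 3.108 × 427.40 = 1328 g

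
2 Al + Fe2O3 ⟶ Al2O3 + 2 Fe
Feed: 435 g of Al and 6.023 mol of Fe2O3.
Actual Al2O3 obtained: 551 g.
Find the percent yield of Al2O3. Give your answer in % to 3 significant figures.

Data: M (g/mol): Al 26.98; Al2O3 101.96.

89.7 %

n(Al) = 435.0 / 26.98 = 16.12 mol
n(Fe2O3) = 6.023 mol
n/ν for Al = 16.12/2 = 8.060
n/ν for Fe2O3 = 6.023/1 = 6.023
Smallest n/ν is Fe2O3 → limiting reagent.
theoretical n(Al2O3) = (1/1) × 6.023 = 6.023 mol → 614.1 g
% yield = 551 / 614.1 × 100 = 89.72 %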